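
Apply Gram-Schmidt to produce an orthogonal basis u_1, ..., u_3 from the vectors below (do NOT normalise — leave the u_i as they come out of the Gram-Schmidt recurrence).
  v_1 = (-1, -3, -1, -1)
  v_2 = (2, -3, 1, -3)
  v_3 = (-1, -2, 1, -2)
Orthogonal basis:
  u_1 = (-1, -3, -1, -1)
  u_2 = (11/4, -3/4, 7/4, -9/4)
  u_3 = (-46/39, 3/13, 44/39, -25/39)

Apply the Gram-Schmidt recurrence
  u_1 = v_1
  u_i = v_i − Σ_{j<i} ((v_i · u_j) / (u_j · u_j)) · u_j.

Step by step this gives:
  u_1 = (-1, -3, -1, -1)
  u_2 = (11/4, -3/4, 7/4, -9/4)
  u_3 = (-46/39, 3/13, 44/39, -25/39)

Orthogonality check:
  u_2 · u_1 = 0 (should be 0)
  u_3 · u_1 = 0 (should be 0)
  u_3 · u_2 = 0 (should be 0)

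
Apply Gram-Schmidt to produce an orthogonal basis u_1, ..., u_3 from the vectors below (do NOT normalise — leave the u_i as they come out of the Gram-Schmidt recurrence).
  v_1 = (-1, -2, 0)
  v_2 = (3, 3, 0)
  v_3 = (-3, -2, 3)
Orthogonal basis:
  u_1 = (-1, -2, 0)
  u_2 = (6/5, -3/5, 0)
  u_3 = (0, 0, 3)

Apply the Gram-Schmidt recurrence
  u_1 = v_1
  u_i = v_i − Σ_{j<i} ((v_i · u_j) / (u_j · u_j)) · u_j.

Step by step this gives:
  u_1 = (-1, -2, 0)
  u_2 = (6/5, -3/5, 0)
  u_3 = (0, 0, 3)

Orthogonality check:
  u_2 · u_1 = 0 (should be 0)
  u_3 · u_1 = 0 (should be 0)
  u_3 · u_2 = 0 (should be 0)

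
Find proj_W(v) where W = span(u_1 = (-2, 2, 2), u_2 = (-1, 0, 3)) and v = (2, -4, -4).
proj_W(v) = (23/7, -22/7, -25/7)

Set up U = [u_1 | ... | u_2] ∈ R^(3×2). The projector onto W = col(U) is P = U (U^T U)^(-1) U^T.
Compute U^T U =
  [12, 8]
  [8, 10],
and U^T v = (-20, -14).
Solve U^T U · c = U^T v for the coefficients: c = (-11/7, -1/7). The projection is proj_W(v) = U c.
Check: (v - proj_W(v)) · u_1 = 0  (should be 0).
Check: (v - proj_W(v)) · u_2 = 0  (should be 0).
Result: proj_W(v) = (23/7, -22/7, -25/7).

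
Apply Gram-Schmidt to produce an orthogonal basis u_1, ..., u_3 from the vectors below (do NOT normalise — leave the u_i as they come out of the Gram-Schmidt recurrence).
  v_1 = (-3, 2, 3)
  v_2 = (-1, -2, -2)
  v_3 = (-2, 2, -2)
Orthogonal basis:
  u_1 = (-3, 2, 3)
  u_2 = (-43/22, -15/11, -23/22)
  u_3 = (-76/149, 342/149, -304/149)

Apply the Gram-Schmidt recurrence
  u_1 = v_1
  u_i = v_i − Σ_{j<i} ((v_i · u_j) / (u_j · u_j)) · u_j.

Step by step this gives:
  u_1 = (-3, 2, 3)
  u_2 = (-43/22, -15/11, -23/22)
  u_3 = (-76/149, 342/149, -304/149)

Orthogonality check:
  u_2 · u_1 = 0 (should be 0)
  u_3 · u_1 = 0 (should be 0)
  u_3 · u_2 = 0 (should be 0)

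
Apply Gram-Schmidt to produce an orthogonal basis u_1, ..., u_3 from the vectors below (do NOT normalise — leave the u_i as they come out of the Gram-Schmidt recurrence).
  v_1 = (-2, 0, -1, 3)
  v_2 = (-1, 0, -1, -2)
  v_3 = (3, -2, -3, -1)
Orthogonal basis:
  u_1 = (-2, 0, -1, 3)
  u_2 = (-10/7, 0, -17/14, -19/14)
  u_3 = (7/3, -2, -49/15, 7/15)

Apply the Gram-Schmidt recurrence
  u_1 = v_1
  u_i = v_i − Σ_{j<i} ((v_i · u_j) / (u_j · u_j)) · u_j.

Step by step this gives:
  u_1 = (-2, 0, -1, 3)
  u_2 = (-10/7, 0, -17/14, -19/14)
  u_3 = (7/3, -2, -49/15, 7/15)

Orthogonality check:
  u_2 · u_1 = 0 (should be 0)
  u_3 · u_1 = 0 (should be 0)
  u_3 · u_2 = 0 (should be 0)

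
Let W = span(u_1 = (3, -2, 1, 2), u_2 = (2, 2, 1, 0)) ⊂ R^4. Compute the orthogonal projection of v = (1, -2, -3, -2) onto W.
proj_W(v) = (-15/17, -70/51, -25/51, 10/51)

Set up U = [u_1 | ... | u_2] ∈ R^(4×2). The projector onto W = col(U) is P = U (U^T U)^(-1) U^T.
Compute U^T U =
  [18, 3]
  [3, 9],
and U^T v = (0, -5).
Solve U^T U · c = U^T v for the coefficients: c = (5/51, -10/17). The projection is proj_W(v) = U c.
Check: (v - proj_W(v)) · u_1 = 0  (should be 0).
Check: (v - proj_W(v)) · u_2 = 0  (should be 0).
Result: proj_W(v) = (-15/17, -70/51, -25/51, 10/51).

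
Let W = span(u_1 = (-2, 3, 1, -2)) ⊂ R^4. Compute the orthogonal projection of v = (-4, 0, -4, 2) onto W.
proj_W(v) = (0, 0, 0, 0)

Set up U = [u_1 | ... | u_1] ∈ R^(4×1). The projector onto W = col(U) is P = U (U^T U)^(-1) U^T.
Compute U^T U =
  [18],
and U^T v = (0).
Solve U^T U · c = U^T v for the coefficients: c = (0). The projection is proj_W(v) = U c.
Check: (v - proj_W(v)) · u_1 = 0  (should be 0).
Result: proj_W(v) = (0, 0, 0, 0).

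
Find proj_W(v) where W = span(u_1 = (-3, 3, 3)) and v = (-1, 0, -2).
proj_W(v) = (1/3, -1/3, -1/3)

Set up U = [u_1 | ... | u_1] ∈ R^(3×1). The projector onto W = col(U) is P = U (U^T U)^(-1) U^T.
Compute U^T U =
  [27],
and U^T v = (-3).
Solve U^T U · c = U^T v for the coefficients: c = (-1/9). The projection is proj_W(v) = U c.
Check: (v - proj_W(v)) · u_1 = 0  (should be 0).
Result: proj_W(v) = (1/3, -1/3, -1/3).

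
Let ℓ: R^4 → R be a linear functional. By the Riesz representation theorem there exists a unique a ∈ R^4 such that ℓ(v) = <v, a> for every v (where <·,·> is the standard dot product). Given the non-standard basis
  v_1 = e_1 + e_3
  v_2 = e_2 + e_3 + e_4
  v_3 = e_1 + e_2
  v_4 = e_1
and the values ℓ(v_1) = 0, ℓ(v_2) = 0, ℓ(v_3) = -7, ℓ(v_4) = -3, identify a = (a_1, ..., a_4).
a = (-3, -4, 3, 1)

Write a = (a_1, ..., a_4) in the standard basis. For each basis vector v_i, ℓ(v_i) = <v_i, a> is a linear equation in the a_j's. Collect the n equations into a matrix system V a = ℓ, where row i of V is v_i (expressed in the standard basis). Since V is invertible (lower-triangular with 1s on the diagonal, up to permutation), solve by back-substitution:
  V =
[[1, 0, 1, 0],
 [0, 1, 1, 1],
 [1, 1, 0, 0],
 [1, 0, 0, 0]]
  V a = (0, 0, -7, -3)
Solving gives a = (-3, -4, 3, 1).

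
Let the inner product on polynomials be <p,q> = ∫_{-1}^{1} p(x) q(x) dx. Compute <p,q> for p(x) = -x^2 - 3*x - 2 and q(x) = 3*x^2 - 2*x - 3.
<p,q> = 64/5

Expand the product: p(x)·q(x) = -3*x^4 - 7*x^3 + 3*x^2 + 13*x + 6.
∫_{-1}^{1} of each monomial x^k gives [2/(k+1) if k even, 0 if k odd]. Integrating term-by-term (or equivalently evaluating the antiderivative F(x) = -3*x^5/5 - 7*x^4/4 + x^3 + 13*x^2/2 + 6*x at the endpoints):
  F(1) − F(−1) = 223/20 − (-33/20) = 64/5.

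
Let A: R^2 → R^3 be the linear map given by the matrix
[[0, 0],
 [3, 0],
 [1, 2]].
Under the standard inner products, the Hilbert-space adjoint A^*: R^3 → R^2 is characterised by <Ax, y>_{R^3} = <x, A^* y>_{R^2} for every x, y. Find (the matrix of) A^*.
A^* = A^T =
[[0, 3, 1],
 [0, 0, 2]]

For real matrices with standard dot products, the defining identity <Ax, y> = <x, A^* y> gives (Ax)^T y = x^T (A^*) y, i.e. x^T A^T y = x^T (A^*) y. Since this holds for all x, y, we must have A^* = A^T. Therefore
A^* =
[[0, 3, 1],
 [0, 0, 2]].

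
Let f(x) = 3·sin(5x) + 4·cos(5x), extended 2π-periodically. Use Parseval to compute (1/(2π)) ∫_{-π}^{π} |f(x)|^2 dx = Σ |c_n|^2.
Σ |c_n|^2 = 25/2

Expand |f|^2 and use orthogonality of {sin(nx), cos(mx)} on [-π, π]:
  ∫_{-π}^{π} sin(nx)^2 dx = π, ∫ cos(mx)^2 dx = π, and cross terms integrate to 0.
So ∫_{-π}^{π} f(x)^2 dx = 3^2 · π + 4^2 · π = (9 + 16)π.
Divide by 2π: (9 + 16)/2 = 25/2.
By Parseval, this equals Σ |c_n|^2.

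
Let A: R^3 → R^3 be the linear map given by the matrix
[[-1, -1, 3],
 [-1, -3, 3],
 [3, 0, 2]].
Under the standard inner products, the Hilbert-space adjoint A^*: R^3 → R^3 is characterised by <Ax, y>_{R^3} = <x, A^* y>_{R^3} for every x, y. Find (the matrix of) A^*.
A^* = A^T =
[[-1, -1, 3],
 [-1, -3, 0],
 [3, 3, 2]]

For real matrices with standard dot products, the defining identity <Ax, y> = <x, A^* y> gives (Ax)^T y = x^T (A^*) y, i.e. x^T A^T y = x^T (A^*) y. Since this holds for all x, y, we must have A^* = A^T. Therefore
A^* =
[[-1, -1, 3],
 [-1, -3, 0],
 [3, 3, 2]].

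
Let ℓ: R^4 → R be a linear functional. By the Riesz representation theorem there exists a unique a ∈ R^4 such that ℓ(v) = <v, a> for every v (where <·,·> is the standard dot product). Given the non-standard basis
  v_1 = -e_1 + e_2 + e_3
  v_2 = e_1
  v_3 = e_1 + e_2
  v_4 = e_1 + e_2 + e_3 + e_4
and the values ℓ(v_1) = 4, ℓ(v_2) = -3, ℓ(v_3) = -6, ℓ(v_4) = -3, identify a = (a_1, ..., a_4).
a = (-3, -3, 4, -1)

Write a = (a_1, ..., a_4) in the standard basis. For each basis vector v_i, ℓ(v_i) = <v_i, a> is a linear equation in the a_j's. Collect the n equations into a matrix system V a = ℓ, where row i of V is v_i (expressed in the standard basis). Since V is invertible (lower-triangular with 1s on the diagonal, up to permutation), solve by back-substitution:
  V =
[[-1, 1, 1, 0],
 [1, 0, 0, 0],
 [1, 1, 0, 0],
 [1, 1, 1, 1]]
  V a = (4, -3, -6, -3)
Solving gives a = (-3, -3, 4, -1).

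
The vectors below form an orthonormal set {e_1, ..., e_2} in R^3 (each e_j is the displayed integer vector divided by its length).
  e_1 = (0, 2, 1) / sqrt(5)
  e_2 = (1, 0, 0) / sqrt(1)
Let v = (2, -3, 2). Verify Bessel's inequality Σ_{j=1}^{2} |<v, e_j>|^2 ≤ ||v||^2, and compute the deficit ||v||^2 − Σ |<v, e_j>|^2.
Σ |<v, e_j>|^2 = 36/5; ||v||^2 = 17; deficit = 49/5

Write each e_j = u_j / sqrt(<u_j, u_j>) where u_j is the displayed integer vector. Then <v, e_j> = <v, u_j> / sqrt(<u_j, u_j>), so |<v, e_j>|^2 = <v, u_j>^2 / <u_j, u_j>.
Coefficients: <v, e_1> = -4/sqrt(5), <v, e_2> = 2/sqrt(1).
Square and sum: Σ |<v, e_j>|^2 = 36/5.
Compute ||v||^2 = v·v = 17.
Deficit = 17 − 36/5 = 49/5 ≥ 0, confirming Bessel's inequality. (The deficit equals ||v − Σ <v,e_j> e_j||^2, the squared distance from v to span{e_j}.)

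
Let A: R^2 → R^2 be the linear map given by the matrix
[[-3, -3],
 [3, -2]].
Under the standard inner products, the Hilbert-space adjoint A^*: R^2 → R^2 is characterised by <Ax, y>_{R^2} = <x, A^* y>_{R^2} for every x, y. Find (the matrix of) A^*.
A^* = A^T =
[[-3, 3],
 [-3, -2]]

For real matrices with standard dot products, the defining identity <Ax, y> = <x, A^* y> gives (Ax)^T y = x^T (A^*) y, i.e. x^T A^T y = x^T (A^*) y. Since this holds for all x, y, we must have A^* = A^T. Therefore
A^* =
[[-3, 3],
 [-3, -2]].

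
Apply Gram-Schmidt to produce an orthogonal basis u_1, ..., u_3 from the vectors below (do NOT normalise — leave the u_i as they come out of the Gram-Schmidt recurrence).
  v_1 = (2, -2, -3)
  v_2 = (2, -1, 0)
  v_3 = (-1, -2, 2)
Orthogonal basis:
  u_1 = (2, -2, -3)
  u_2 = (22/17, -5/17, 18/17)
  u_3 = (-57/49, -114/49, 38/49)

Apply the Gram-Schmidt recurrence
  u_1 = v_1
  u_i = v_i − Σ_{j<i} ((v_i · u_j) / (u_j · u_j)) · u_j.

Step by step this gives:
  u_1 = (2, -2, -3)
  u_2 = (22/17, -5/17, 18/17)
  u_3 = (-57/49, -114/49, 38/49)

Orthogonality check:
  u_2 · u_1 = 0 (should be 0)
  u_3 · u_1 = 0 (should be 0)
  u_3 · u_2 = 0 (should be 0)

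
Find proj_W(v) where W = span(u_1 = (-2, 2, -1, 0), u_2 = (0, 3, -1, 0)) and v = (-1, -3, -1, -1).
proj_W(v) = (-52/41, -101/41, 25/41, 0)

Set up U = [u_1 | ... | u_2] ∈ R^(4×2). The projector onto W = col(U) is P = U (U^T U)^(-1) U^T.
Compute U^T U =
  [9, 7]
  [7, 10],
and U^T v = (-3, -8).
Solve U^T U · c = U^T v for the coefficients: c = (26/41, -51/41). The projection is proj_W(v) = U c.
Check: (v - proj_W(v)) · u_1 = 0  (should be 0).
Check: (v - proj_W(v)) · u_2 = 0  (should be 0).
Result: proj_W(v) = (-52/41, -101/41, 25/41, 0).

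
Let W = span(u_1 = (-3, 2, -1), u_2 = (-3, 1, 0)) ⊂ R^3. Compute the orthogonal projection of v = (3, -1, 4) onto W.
proj_W(v) = (45/19, -55/19, 40/19)

Set up U = [u_1 | ... | u_2] ∈ R^(3×2). The projector onto W = col(U) is P = U (U^T U)^(-1) U^T.
Compute U^T U =
  [14, 11]
  [11, 10],
and U^T v = (-15, -10).
Solve U^T U · c = U^T v for the coefficients: c = (-40/19, 25/19). The projection is proj_W(v) = U c.
Check: (v - proj_W(v)) · u_1 = 0  (should be 0).
Check: (v - proj_W(v)) · u_2 = 0  (should be 0).
Result: proj_W(v) = (45/19, -55/19, 40/19).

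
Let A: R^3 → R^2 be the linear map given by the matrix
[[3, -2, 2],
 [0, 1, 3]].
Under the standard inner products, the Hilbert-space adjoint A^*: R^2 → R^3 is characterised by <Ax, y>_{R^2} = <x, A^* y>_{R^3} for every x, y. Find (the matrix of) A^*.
A^* = A^T =
[[3, 0],
 [-2, 1],
 [2, 3]]

For real matrices with standard dot products, the defining identity <Ax, y> = <x, A^* y> gives (Ax)^T y = x^T (A^*) y, i.e. x^T A^T y = x^T (A^*) y. Since this holds for all x, y, we must have A^* = A^T. Therefore
A^* =
[[3, 0],
 [-2, 1],
 [2, 3]].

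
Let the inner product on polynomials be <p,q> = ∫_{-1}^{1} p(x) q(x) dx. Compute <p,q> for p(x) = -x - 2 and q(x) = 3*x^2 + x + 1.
<p,q> = -26/3

Expand the product: p(x)·q(x) = -3*x^3 - 7*x^2 - 3*x - 2.
∫_{-1}^{1} of each monomial x^k gives [2/(k+1) if k even, 0 if k odd]. Integrating term-by-term (or equivalently evaluating the antiderivative F(x) = -3*x^4/4 - 7*x^3/3 - 3*x^2/2 - 2*x at the endpoints):
  F(1) − F(−1) = -79/12 − (25/12) = -26/3.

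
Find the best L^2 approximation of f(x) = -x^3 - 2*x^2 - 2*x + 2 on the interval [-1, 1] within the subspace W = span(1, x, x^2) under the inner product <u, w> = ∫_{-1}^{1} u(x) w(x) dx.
g(x) = -2*x^2 - 13*x/5 + 2

The best approximation g ∈ W is the orthogonal projection of f onto W. Writing g = a_0 + a_1 x + a_2 x^2, the coefficients solve the normal equations G · a = b where
  G_{ij} = <φ_i, φ_j> and b_i = <f, φ_i>, with φ_0 = 1, φ_1 = x, φ_2 = x^2.
G =
  [2, 0, 2/3]
  [0, 2/3, 0]
  [2/3, 0, 2/5],
b = (8/3, -26/15, 8/15).
Solving gives a_0 = 2, a_1 = -13/5, a_2 = -2, so
  g(x) = -2*x^2 - 13*x/5 + 2.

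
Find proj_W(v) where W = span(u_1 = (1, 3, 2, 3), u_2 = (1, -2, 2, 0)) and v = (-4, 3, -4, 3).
proj_W(v) = (-186/103, 462/103, -372/103, 54/103)

Set up U = [u_1 | ... | u_2] ∈ R^(4×2). The projector onto W = col(U) is P = U (U^T U)^(-1) U^T.
Compute U^T U =
  [23, -1]
  [-1, 9],
and U^T v = (6, -18).
Solve U^T U · c = U^T v for the coefficients: c = (18/103, -204/103). The projection is proj_W(v) = U c.
Check: (v - proj_W(v)) · u_1 = 0  (should be 0).
Check: (v - proj_W(v)) · u_2 = 0  (should be 0).
Result: proj_W(v) = (-186/103, 462/103, -372/103, 54/103).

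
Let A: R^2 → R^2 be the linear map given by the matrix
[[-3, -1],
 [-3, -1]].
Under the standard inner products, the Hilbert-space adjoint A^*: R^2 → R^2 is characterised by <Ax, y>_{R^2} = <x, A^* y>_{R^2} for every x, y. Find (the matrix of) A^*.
A^* = A^T =
[[-3, -3],
 [-1, -1]]

For real matrices with standard dot products, the defining identity <Ax, y> = <x, A^* y> gives (Ax)^T y = x^T (A^*) y, i.e. x^T A^T y = x^T (A^*) y. Since this holds for all x, y, we must have A^* = A^T. Therefore
A^* =
[[-3, -3],
 [-1, -1]].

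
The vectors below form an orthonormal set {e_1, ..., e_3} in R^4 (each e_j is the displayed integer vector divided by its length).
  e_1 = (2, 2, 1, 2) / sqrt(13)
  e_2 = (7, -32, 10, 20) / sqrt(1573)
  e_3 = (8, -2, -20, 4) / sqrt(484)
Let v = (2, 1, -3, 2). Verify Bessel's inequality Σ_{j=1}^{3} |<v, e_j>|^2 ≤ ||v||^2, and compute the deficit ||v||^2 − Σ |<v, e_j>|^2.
Σ |<v, e_j>|^2 = 2142/121; ||v||^2 = 18; deficit = 36/121

Write each e_j = u_j / sqrt(<u_j, u_j>) where u_j is the displayed integer vector. Then <v, e_j> = <v, u_j> / sqrt(<u_j, u_j>), so |<v, e_j>|^2 = <v, u_j>^2 / <u_j, u_j>.
Coefficients: <v, e_1> = 7/sqrt(13), <v, e_2> = -8/sqrt(1573), <v, e_3> = 82/sqrt(484).
Square and sum: Σ |<v, e_j>|^2 = 2142/121.
Compute ||v||^2 = v·v = 18.
Deficit = 18 − 2142/121 = 36/121 ≥ 0, confirming Bessel's inequality. (The deficit equals ||v − Σ <v,e_j> e_j||^2, the squared distance from v to span{e_j}.)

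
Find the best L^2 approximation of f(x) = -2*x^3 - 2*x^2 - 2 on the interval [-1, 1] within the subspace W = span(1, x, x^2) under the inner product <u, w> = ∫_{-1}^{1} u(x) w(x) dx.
g(x) = -2*x^2 - 6*x/5 - 2

The best approximation g ∈ W is the orthogonal projection of f onto W. Writing g = a_0 + a_1 x + a_2 x^2, the coefficients solve the normal equations G · a = b where
  G_{ij} = <φ_i, φ_j> and b_i = <f, φ_i>, with φ_0 = 1, φ_1 = x, φ_2 = x^2.
G =
  [2, 0, 2/3]
  [0, 2/3, 0]
  [2/3, 0, 2/5],
b = (-16/3, -4/5, -32/15).
Solving gives a_0 = -2, a_1 = -6/5, a_2 = -2, so
  g(x) = -2*x^2 - 6*x/5 - 2.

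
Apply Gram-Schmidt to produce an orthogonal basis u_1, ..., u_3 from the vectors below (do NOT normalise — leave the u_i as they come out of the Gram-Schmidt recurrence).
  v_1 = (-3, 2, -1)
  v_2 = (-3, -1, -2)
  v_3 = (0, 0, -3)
Orthogonal basis:
  u_1 = (-3, 2, -1)
  u_2 = (-15/14, -16/7, -19/14)
  u_3 = (27/23, 81/115, -243/115)

Apply the Gram-Schmidt recurrence
  u_1 = v_1
  u_i = v_i − Σ_{j<i} ((v_i · u_j) / (u_j · u_j)) · u_j.

Step by step this gives:
  u_1 = (-3, 2, -1)
  u_2 = (-15/14, -16/7, -19/14)
  u_3 = (27/23, 81/115, -243/115)

Orthogonality check:
  u_2 · u_1 = 0 (should be 0)
  u_3 · u_1 = 0 (should be 0)
  u_3 · u_2 = 0 (should be 0)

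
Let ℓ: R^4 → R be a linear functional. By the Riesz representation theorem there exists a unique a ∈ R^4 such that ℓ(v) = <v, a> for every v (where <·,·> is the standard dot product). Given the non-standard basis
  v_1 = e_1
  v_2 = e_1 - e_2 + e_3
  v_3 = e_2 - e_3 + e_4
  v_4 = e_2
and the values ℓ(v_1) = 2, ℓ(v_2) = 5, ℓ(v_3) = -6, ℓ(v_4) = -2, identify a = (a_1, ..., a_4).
a = (2, -2, 1, -3)

Write a = (a_1, ..., a_4) in the standard basis. For each basis vector v_i, ℓ(v_i) = <v_i, a> is a linear equation in the a_j's. Collect the n equations into a matrix system V a = ℓ, where row i of V is v_i (expressed in the standard basis). Since V is invertible (lower-triangular with 1s on the diagonal, up to permutation), solve by back-substitution:
  V =
[[1, 0, 0, 0],
 [1, -1, 1, 0],
 [0, 1, -1, 1],
 [0, 1, 0, 0]]
  V a = (2, 5, -6, -2)
Solving gives a = (2, -2, 1, -3).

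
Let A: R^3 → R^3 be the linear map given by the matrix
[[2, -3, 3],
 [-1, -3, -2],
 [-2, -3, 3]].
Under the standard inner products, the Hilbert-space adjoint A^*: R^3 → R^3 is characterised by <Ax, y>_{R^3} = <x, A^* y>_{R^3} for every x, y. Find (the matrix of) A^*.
A^* = A^T =
[[2, -1, -2],
 [-3, -3, -3],
 [3, -2, 3]]

For real matrices with standard dot products, the defining identity <Ax, y> = <x, A^* y> gives (Ax)^T y = x^T (A^*) y, i.e. x^T A^T y = x^T (A^*) y. Since this holds for all x, y, we must have A^* = A^T. Therefore
A^* =
[[2, -1, -2],
 [-3, -3, -3],
 [3, -2, 3]].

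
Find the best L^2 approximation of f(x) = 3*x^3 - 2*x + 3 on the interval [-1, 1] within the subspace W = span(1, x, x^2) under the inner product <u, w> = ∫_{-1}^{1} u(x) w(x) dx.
g(x) = 3 - x/5

The best approximation g ∈ W is the orthogonal projection of f onto W. Writing g = a_0 + a_1 x + a_2 x^2, the coefficients solve the normal equations G · a = b where
  G_{ij} = <φ_i, φ_j> and b_i = <f, φ_i>, with φ_0 = 1, φ_1 = x, φ_2 = x^2.
G =
  [2, 0, 2/3]
  [0, 2/3, 0]
  [2/3, 0, 2/5],
b = (6, -2/15, 2).
Solving gives a_0 = 3, a_1 = -1/5, a_2 = 0, so
  g(x) = 3 - x/5.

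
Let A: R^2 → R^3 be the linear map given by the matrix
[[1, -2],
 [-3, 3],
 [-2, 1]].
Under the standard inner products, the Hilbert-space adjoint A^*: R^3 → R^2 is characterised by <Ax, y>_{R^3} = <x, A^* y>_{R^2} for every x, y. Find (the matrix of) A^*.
A^* = A^T =
[[1, -3, -2],
 [-2, 3, 1]]

For real matrices with standard dot products, the defining identity <Ax, y> = <x, A^* y> gives (Ax)^T y = x^T (A^*) y, i.e. x^T A^T y = x^T (A^*) y. Since this holds for all x, y, we must have A^* = A^T. Therefore
A^* =
[[1, -3, -2],
 [-2, 3, 1]].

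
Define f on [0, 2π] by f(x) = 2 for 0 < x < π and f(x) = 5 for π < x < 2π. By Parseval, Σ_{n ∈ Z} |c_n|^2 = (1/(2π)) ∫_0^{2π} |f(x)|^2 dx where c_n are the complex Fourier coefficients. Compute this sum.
Σ |c_n|^2 = 29/2

Parseval equates the L^2 energy of f (normalised by 1/(2π)) with the ℓ^2 sum of its Fourier coefficients: (1/(2π)) ∫_0^{2π} |f|^2 = Σ |c_n|^2.
Compute the left side: (1/(2π)) [∫_0^π 2^2 dx + ∫_π^{2π} 5^2 dx] = (1/(2π)) · (4π + 25π) = (4 + 25)/2 = 29/2.
So Σ_{n ∈ Z} |c_n|^2 = 29/2.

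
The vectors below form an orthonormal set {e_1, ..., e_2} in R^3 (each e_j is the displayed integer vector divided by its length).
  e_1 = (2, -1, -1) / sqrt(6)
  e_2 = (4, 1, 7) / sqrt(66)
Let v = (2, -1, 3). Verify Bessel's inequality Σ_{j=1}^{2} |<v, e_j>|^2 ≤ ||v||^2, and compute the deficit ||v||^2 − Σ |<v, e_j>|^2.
Σ |<v, e_j>|^2 = 138/11; ||v||^2 = 14; deficit = 16/11

Write each e_j = u_j / sqrt(<u_j, u_j>) where u_j is the displayed integer vector. Then <v, e_j> = <v, u_j> / sqrt(<u_j, u_j>), so |<v, e_j>|^2 = <v, u_j>^2 / <u_j, u_j>.
Coefficients: <v, e_1> = 2/sqrt(6), <v, e_2> = 28/sqrt(66).
Square and sum: Σ |<v, e_j>|^2 = 138/11.
Compute ||v||^2 = v·v = 14.
Deficit = 14 − 138/11 = 16/11 ≥ 0, confirming Bessel's inequality. (The deficit equals ||v − Σ <v,e_j> e_j||^2, the squared distance from v to span{e_j}.)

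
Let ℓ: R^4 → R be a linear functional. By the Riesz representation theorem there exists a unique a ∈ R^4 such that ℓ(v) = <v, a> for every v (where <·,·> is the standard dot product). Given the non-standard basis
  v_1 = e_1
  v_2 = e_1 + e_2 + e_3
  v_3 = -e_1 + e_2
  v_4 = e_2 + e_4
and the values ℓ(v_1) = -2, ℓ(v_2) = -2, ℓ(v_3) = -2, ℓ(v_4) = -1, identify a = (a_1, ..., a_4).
a = (-2, -4, 4, 3)

Write a = (a_1, ..., a_4) in the standard basis. For each basis vector v_i, ℓ(v_i) = <v_i, a> is a linear equation in the a_j's. Collect the n equations into a matrix system V a = ℓ, where row i of V is v_i (expressed in the standard basis). Since V is invertible (lower-triangular with 1s on the diagonal, up to permutation), solve by back-substitution:
  V =
[[1, 0, 0, 0],
 [1, 1, 1, 0],
 [-1, 1, 0, 0],
 [0, 1, 0, 1]]
  V a = (-2, -2, -2, -1)
Solving gives a = (-2, -4, 4, 3).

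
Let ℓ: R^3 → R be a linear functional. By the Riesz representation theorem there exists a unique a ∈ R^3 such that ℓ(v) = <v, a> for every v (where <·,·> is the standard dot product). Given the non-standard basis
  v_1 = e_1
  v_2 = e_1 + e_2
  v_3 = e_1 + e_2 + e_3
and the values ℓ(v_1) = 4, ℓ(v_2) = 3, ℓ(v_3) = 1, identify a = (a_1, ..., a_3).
a = (4, -1, -2)

Write a = (a_1, ..., a_3) in the standard basis. For each basis vector v_i, ℓ(v_i) = <v_i, a> is a linear equation in the a_j's. Collect the n equations into a matrix system V a = ℓ, where row i of V is v_i (expressed in the standard basis). Since V is invertible (lower-triangular with 1s on the diagonal, up to permutation), solve by back-substitution:
  V =
[[1, 0, 0],
 [1, 1, 0],
 [1, 1, 1]]
  V a = (4, 3, 1)
Solving gives a = (4, -1, -2).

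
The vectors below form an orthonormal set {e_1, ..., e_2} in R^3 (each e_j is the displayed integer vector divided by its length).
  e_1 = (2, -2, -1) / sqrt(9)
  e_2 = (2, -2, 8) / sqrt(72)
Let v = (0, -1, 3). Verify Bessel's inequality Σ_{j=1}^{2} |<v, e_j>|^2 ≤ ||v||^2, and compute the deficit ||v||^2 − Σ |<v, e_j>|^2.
Σ |<v, e_j>|^2 = 19/2; ||v||^2 = 10; deficit = 1/2

Write each e_j = u_j / sqrt(<u_j, u_j>) where u_j is the displayed integer vector. Then <v, e_j> = <v, u_j> / sqrt(<u_j, u_j>), so |<v, e_j>|^2 = <v, u_j>^2 / <u_j, u_j>.
Coefficients: <v, e_1> = -1/sqrt(9), <v, e_2> = 26/sqrt(72).
Square and sum: Σ |<v, e_j>|^2 = 19/2.
Compute ||v||^2 = v·v = 10.
Deficit = 10 − 19/2 = 1/2 ≥ 0, confirming Bessel's inequality. (The deficit equals ||v − Σ <v,e_j> e_j||^2, the squared distance from v to span{e_j}.)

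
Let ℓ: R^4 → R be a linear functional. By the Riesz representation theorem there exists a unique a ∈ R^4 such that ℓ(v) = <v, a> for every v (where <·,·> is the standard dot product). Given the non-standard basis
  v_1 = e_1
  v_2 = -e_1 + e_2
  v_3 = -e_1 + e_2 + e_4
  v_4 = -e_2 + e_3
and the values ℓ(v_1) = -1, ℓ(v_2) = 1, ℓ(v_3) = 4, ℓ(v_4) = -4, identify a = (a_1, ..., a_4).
a = (-1, 0, -4, 3)

Write a = (a_1, ..., a_4) in the standard basis. For each basis vector v_i, ℓ(v_i) = <v_i, a> is a linear equation in the a_j's. Collect the n equations into a matrix system V a = ℓ, where row i of V is v_i (expressed in the standard basis). Since V is invertible (lower-triangular with 1s on the diagonal, up to permutation), solve by back-substitution:
  V =
[[1, 0, 0, 0],
 [-1, 1, 0, 0],
 [-1, 1, 0, 1],
 [0, -1, 1, 0]]
  V a = (-1, 1, 4, -4)
Solving gives a = (-1, 0, -4, 3).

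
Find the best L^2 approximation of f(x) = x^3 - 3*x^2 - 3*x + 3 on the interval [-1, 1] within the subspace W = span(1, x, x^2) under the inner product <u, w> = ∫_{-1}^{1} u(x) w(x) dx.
g(x) = -3*x^2 - 12*x/5 + 3

The best approximation g ∈ W is the orthogonal projection of f onto W. Writing g = a_0 + a_1 x + a_2 x^2, the coefficients solve the normal equations G · a = b where
  G_{ij} = <φ_i, φ_j> and b_i = <f, φ_i>, with φ_0 = 1, φ_1 = x, φ_2 = x^2.
G =
  [2, 0, 2/3]
  [0, 2/3, 0]
  [2/3, 0, 2/5],
b = (4, -8/5, 4/5).
Solving gives a_0 = 3, a_1 = -12/5, a_2 = -3, so
  g(x) = -3*x^2 - 12*x/5 + 3.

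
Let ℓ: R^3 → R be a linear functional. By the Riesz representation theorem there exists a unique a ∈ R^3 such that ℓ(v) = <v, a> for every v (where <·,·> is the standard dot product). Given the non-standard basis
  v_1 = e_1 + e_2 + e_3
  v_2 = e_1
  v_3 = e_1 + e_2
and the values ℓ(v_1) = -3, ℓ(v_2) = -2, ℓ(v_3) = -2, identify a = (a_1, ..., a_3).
a = (-2, 0, -1)

Write a = (a_1, ..., a_3) in the standard basis. For each basis vector v_i, ℓ(v_i) = <v_i, a> is a linear equation in the a_j's. Collect the n equations into a matrix system V a = ℓ, where row i of V is v_i (expressed in the standard basis). Since V is invertible (lower-triangular with 1s on the diagonal, up to permutation), solve by back-substitution:
  V =
[[1, 1, 1],
 [1, 0, 0],
 [1, 1, 0]]
  V a = (-3, -2, -2)
Solving gives a = (-2, 0, -1).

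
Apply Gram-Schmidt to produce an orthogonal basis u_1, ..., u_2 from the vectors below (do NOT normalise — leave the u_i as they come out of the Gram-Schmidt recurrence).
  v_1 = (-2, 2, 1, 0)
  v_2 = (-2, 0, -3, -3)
Orthogonal basis:
  u_1 = (-2, 2, 1, 0)
  u_2 = (-16/9, -2/9, -28/9, -3)

Apply the Gram-Schmidt recurrence
  u_1 = v_1
  u_i = v_i − Σ_{j<i} ((v_i · u_j) / (u_j · u_j)) · u_j.

Step by step this gives:
  u_1 = (-2, 2, 1, 0)
  u_2 = (-16/9, -2/9, -28/9, -3)

Orthogonality check:
  u_2 · u_1 = 0 (should be 0)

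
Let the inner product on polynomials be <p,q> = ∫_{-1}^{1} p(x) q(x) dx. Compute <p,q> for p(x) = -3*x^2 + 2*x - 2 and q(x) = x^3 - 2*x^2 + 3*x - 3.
<p,q> = 418/15

Expand the product: p(x)·q(x) = -3*x^5 + 8*x^4 - 15*x^3 + 19*x^2 - 12*x + 6.
∫_{-1}^{1} of each monomial x^k gives [2/(k+1) if k even, 0 if k odd]. Integrating term-by-term (or equivalently evaluating the antiderivative F(x) = -x^6/2 + 8*x^5/5 - 15*x^4/4 + 19*x^3/3 - 6*x^2 + 6*x at the endpoints):
  F(1) − F(−1) = 221/60 − (-1451/60) = 418/15.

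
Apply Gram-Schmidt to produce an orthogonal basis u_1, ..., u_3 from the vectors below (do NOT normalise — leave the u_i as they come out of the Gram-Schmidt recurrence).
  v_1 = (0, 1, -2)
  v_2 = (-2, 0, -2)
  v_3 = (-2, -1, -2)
Orthogonal basis:
  u_1 = (0, 1, -2)
  u_2 = (-2, -4/5, -2/5)
  u_3 = (1/3, -2/3, -1/3)

Apply the Gram-Schmidt recurrence
  u_1 = v_1
  u_i = v_i − Σ_{j<i} ((v_i · u_j) / (u_j · u_j)) · u_j.

Step by step this gives:
  u_1 = (0, 1, -2)
  u_2 = (-2, -4/5, -2/5)
  u_3 = (1/3, -2/3, -1/3)

Orthogonality check:
  u_2 · u_1 = 0 (should be 0)
  u_3 · u_1 = 0 (should be 0)
  u_3 · u_2 = 0 (should be 0)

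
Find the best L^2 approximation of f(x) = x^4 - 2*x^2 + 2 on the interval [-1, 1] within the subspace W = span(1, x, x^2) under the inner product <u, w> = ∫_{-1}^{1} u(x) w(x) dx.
g(x) = 67/35 - 8*x^2/7

The best approximation g ∈ W is the orthogonal projection of f onto W. Writing g = a_0 + a_1 x + a_2 x^2, the coefficients solve the normal equations G · a = b where
  G_{ij} = <φ_i, φ_j> and b_i = <f, φ_i>, with φ_0 = 1, φ_1 = x, φ_2 = x^2.
G =
  [2, 0, 2/3]
  [0, 2/3, 0]
  [2/3, 0, 2/5],
b = (46/15, 0, 86/105).
Solving gives a_0 = 67/35, a_1 = 0, a_2 = -8/7, so
  g(x) = 67/35 - 8*x^2/7.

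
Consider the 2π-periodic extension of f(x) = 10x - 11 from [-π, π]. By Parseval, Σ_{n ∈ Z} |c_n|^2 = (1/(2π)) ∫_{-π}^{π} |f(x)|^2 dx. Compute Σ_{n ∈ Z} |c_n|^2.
Σ |c_n|^2 = 100π^2/3 + 121

Expand and integrate term by term over [-π, π]:
  ∫ (10x)^2 dx = 100·(2π^3/3); ∫ 2·10·(-11)·x dx = 0 (odd integrand); ∫ (-11)^2 dx = 121·2π.
So (1/(2π)) ∫_{-π}^{π} (10x - 11)^2 dx = 100π^2/3 + 121 = 100π^2/3 + 121.
Parseval ⇒ Σ |c_n|^2 = 100π^2/3 + 121.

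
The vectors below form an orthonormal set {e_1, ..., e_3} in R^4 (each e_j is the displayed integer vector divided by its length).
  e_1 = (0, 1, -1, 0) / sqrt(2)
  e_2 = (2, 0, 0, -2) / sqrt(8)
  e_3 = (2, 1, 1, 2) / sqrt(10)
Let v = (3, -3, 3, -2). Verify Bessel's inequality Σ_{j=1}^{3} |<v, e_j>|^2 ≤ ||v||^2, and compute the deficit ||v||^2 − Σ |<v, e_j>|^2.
Σ |<v, e_j>|^2 = 309/10; ||v||^2 = 31; deficit = 1/10

Write each e_j = u_j / sqrt(<u_j, u_j>) where u_j is the displayed integer vector. Then <v, e_j> = <v, u_j> / sqrt(<u_j, u_j>), so |<v, e_j>|^2 = <v, u_j>^2 / <u_j, u_j>.
Coefficients: <v, e_1> = -6/sqrt(2), <v, e_2> = 10/sqrt(8), <v, e_3> = 2/sqrt(10).
Square and sum: Σ |<v, e_j>|^2 = 309/10.
Compute ||v||^2 = v·v = 31.
Deficit = 31 − 309/10 = 1/10 ≥ 0, confirming Bessel's inequality. (The deficit equals ||v − Σ <v,e_j> e_j||^2, the squared distance from v to span{e_j}.)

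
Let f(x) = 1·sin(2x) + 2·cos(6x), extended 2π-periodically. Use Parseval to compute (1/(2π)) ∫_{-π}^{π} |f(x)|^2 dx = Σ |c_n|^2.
Σ |c_n|^2 = 5/2

Expand |f|^2 and use orthogonality of {sin(nx), cos(mx)} on [-π, π]:
  ∫_{-π}^{π} sin(nx)^2 dx = π, ∫ cos(mx)^2 dx = π, and cross terms integrate to 0.
So ∫_{-π}^{π} f(x)^2 dx = 1^2 · π + 2^2 · π = (1 + 4)π.
Divide by 2π: (1 + 4)/2 = 5/2.
By Parseval, this equals Σ |c_n|^2.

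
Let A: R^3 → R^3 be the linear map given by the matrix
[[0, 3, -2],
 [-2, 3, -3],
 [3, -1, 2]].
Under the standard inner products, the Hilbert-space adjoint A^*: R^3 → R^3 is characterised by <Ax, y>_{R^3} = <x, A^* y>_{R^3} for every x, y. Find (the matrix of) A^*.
A^* = A^T =
[[0, -2, 3],
 [3, 3, -1],
 [-2, -3, 2]]

For real matrices with standard dot products, the defining identity <Ax, y> = <x, A^* y> gives (Ax)^T y = x^T (A^*) y, i.e. x^T A^T y = x^T (A^*) y. Since this holds for all x, y, we must have A^* = A^T. Therefore
A^* =
[[0, -2, 3],
 [3, 3, -1],
 [-2, -3, 2]].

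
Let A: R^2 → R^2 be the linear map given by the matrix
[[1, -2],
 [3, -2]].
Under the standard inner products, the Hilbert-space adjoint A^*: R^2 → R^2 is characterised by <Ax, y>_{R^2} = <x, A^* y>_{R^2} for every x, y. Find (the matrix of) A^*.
A^* = A^T =
[[1, 3],
 [-2, -2]]

For real matrices with standard dot products, the defining identity <Ax, y> = <x, A^* y> gives (Ax)^T y = x^T (A^*) y, i.e. x^T A^T y = x^T (A^*) y. Since this holds for all x, y, we must have A^* = A^T. Therefore
A^* =
[[1, 3],
 [-2, -2]].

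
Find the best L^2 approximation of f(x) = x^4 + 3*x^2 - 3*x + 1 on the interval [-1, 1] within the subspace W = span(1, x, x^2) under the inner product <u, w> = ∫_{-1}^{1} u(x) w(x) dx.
g(x) = 27*x^2/7 - 3*x + 32/35

The best approximation g ∈ W is the orthogonal projection of f onto W. Writing g = a_0 + a_1 x + a_2 x^2, the coefficients solve the normal equations G · a = b where
  G_{ij} = <φ_i, φ_j> and b_i = <f, φ_i>, with φ_0 = 1, φ_1 = x, φ_2 = x^2.
G =
  [2, 0, 2/3]
  [0, 2/3, 0]
  [2/3, 0, 2/5],
b = (22/5, -2, 226/105).
Solving gives a_0 = 32/35, a_1 = -3, a_2 = 27/7, so
  g(x) = 27*x^2/7 - 3*x + 32/35.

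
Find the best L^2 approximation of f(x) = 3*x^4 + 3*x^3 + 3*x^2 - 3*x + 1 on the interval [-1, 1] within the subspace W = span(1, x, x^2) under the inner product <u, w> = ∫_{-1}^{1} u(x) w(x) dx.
g(x) = 39*x^2/7 - 6*x/5 + 26/35

The best approximation g ∈ W is the orthogonal projection of f onto W. Writing g = a_0 + a_1 x + a_2 x^2, the coefficients solve the normal equations G · a = b where
  G_{ij} = <φ_i, φ_j> and b_i = <f, φ_i>, with φ_0 = 1, φ_1 = x, φ_2 = x^2.
G =
  [2, 0, 2/3]
  [0, 2/3, 0]
  [2/3, 0, 2/5],
b = (26/5, -4/5, 286/105).
Solving gives a_0 = 26/35, a_1 = -6/5, a_2 = 39/7, so
  g(x) = 39*x^2/7 - 6*x/5 + 26/35.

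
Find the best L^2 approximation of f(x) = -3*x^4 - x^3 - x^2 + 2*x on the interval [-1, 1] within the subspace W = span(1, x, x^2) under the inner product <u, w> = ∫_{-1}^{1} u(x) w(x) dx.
g(x) = -25*x^2/7 + 7*x/5 + 9/35

The best approximation g ∈ W is the orthogonal projection of f onto W. Writing g = a_0 + a_1 x + a_2 x^2, the coefficients solve the normal equations G · a = b where
  G_{ij} = <φ_i, φ_j> and b_i = <f, φ_i>, with φ_0 = 1, φ_1 = x, φ_2 = x^2.
G =
  [2, 0, 2/3]
  [0, 2/3, 0]
  [2/3, 0, 2/5],
b = (-28/15, 14/15, -44/35).
Solving gives a_0 = 9/35, a_1 = 7/5, a_2 = -25/7, so
  g(x) = -25*x^2/7 + 7*x/5 + 9/35.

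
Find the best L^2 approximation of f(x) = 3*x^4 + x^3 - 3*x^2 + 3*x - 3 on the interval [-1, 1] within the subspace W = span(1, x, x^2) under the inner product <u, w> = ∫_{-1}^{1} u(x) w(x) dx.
g(x) = -3*x^2/7 + 18*x/5 - 114/35

The best approximation g ∈ W is the orthogonal projection of f onto W. Writing g = a_0 + a_1 x + a_2 x^2, the coefficients solve the normal equations G · a = b where
  G_{ij} = <φ_i, φ_j> and b_i = <f, φ_i>, with φ_0 = 1, φ_1 = x, φ_2 = x^2.
G =
  [2, 0, 2/3]
  [0, 2/3, 0]
  [2/3, 0, 2/5],
b = (-34/5, 12/5, -82/35).
Solving gives a_0 = -114/35, a_1 = 18/5, a_2 = -3/7, so
  g(x) = -3*x^2/7 + 18*x/5 - 114/35.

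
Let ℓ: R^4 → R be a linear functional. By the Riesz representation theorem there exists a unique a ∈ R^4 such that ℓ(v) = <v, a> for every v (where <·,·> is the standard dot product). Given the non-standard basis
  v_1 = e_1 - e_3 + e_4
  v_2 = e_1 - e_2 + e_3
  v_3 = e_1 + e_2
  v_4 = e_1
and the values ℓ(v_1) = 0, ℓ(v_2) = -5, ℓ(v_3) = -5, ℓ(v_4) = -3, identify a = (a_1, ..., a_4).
a = (-3, -2, -4, -1)

Write a = (a_1, ..., a_4) in the standard basis. For each basis vector v_i, ℓ(v_i) = <v_i, a> is a linear equation in the a_j's. Collect the n equations into a matrix system V a = ℓ, where row i of V is v_i (expressed in the standard basis). Since V is invertible (lower-triangular with 1s on the diagonal, up to permutation), solve by back-substitution:
  V =
[[1, 0, -1, 1],
 [1, -1, 1, 0],
 [1, 1, 0, 0],
 [1, 0, 0, 0]]
  V a = (0, -5, -5, -3)
Solving gives a = (-3, -2, -4, -1).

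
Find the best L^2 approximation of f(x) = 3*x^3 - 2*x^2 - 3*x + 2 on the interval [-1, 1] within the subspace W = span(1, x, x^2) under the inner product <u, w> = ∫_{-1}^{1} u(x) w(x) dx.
g(x) = -2*x^2 - 6*x/5 + 2

The best approximation g ∈ W is the orthogonal projection of f onto W. Writing g = a_0 + a_1 x + a_2 x^2, the coefficients solve the normal equations G · a = b where
  G_{ij} = <φ_i, φ_j> and b_i = <f, φ_i>, with φ_0 = 1, φ_1 = x, φ_2 = x^2.
G =
  [2, 0, 2/3]
  [0, 2/3, 0]
  [2/3, 0, 2/5],
b = (8/3, -4/5, 8/15).
Solving gives a_0 = 2, a_1 = -6/5, a_2 = -2, so
  g(x) = -2*x^2 - 6*x/5 + 2.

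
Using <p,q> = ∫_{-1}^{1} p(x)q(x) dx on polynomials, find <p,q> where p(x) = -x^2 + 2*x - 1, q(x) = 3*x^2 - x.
<p,q> = -68/15

Expand the product: p(x)·q(x) = -3*x^4 + 7*x^3 - 5*x^2 + x.
∫_{-1}^{1} of each monomial x^k gives [2/(k+1) if k even, 0 if k odd]. Integrating term-by-term (or equivalently evaluating the antiderivative F(x) = -3*x^5/5 + 7*x^4/4 - 5*x^3/3 + x^2/2 at the endpoints):
  F(1) − F(−1) = -1/60 − (271/60) = -68/15.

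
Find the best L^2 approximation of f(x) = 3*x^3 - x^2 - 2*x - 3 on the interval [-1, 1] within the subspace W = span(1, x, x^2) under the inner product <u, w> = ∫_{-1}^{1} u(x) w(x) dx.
g(x) = -x^2 - x/5 - 3

The best approximation g ∈ W is the orthogonal projection of f onto W. Writing g = a_0 + a_1 x + a_2 x^2, the coefficients solve the normal equations G · a = b where
  G_{ij} = <φ_i, φ_j> and b_i = <f, φ_i>, with φ_0 = 1, φ_1 = x, φ_2 = x^2.
G =
  [2, 0, 2/3]
  [0, 2/3, 0]
  [2/3, 0, 2/5],
b = (-20/3, -2/15, -12/5).
Solving gives a_0 = -3, a_1 = -1/5, a_2 = -1, so
  g(x) = -x^2 - x/5 - 3.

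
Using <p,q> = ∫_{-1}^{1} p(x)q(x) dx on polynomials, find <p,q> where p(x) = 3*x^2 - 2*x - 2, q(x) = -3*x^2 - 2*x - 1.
<p,q> = 76/15

Expand the product: p(x)·q(x) = -9*x^4 + 7*x^2 + 6*x + 2.
∫_{-1}^{1} of each monomial x^k gives [2/(k+1) if k even, 0 if k odd]. Integrating term-by-term (or equivalently evaluating the antiderivative F(x) = -9*x^5/5 + 7*x^3/3 + 3*x^2 + 2*x at the endpoints):
  F(1) − F(−1) = 83/15 − (7/15) = 76/15.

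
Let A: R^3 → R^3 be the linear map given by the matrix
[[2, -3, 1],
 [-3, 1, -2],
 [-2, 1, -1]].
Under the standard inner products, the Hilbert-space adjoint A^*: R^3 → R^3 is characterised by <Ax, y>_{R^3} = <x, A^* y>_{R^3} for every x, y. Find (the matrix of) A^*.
A^* = A^T =
[[2, -3, -2],
 [-3, 1, 1],
 [1, -2, -1]]

For real matrices with standard dot products, the defining identity <Ax, y> = <x, A^* y> gives (Ax)^T y = x^T (A^*) y, i.e. x^T A^T y = x^T (A^*) y. Since this holds for all x, y, we must have A^* = A^T. Therefore
A^* =
[[2, -3, -2],
 [-3, 1, 1],
 [1, -2, -1]].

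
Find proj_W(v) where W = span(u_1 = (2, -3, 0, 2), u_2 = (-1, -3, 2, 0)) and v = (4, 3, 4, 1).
proj_W(v) = (190/189, 43/63, -184/189, 14/27)

Set up U = [u_1 | ... | u_2] ∈ R^(4×2). The projector onto W = col(U) is P = U (U^T U)^(-1) U^T.
Compute U^T U =
  [17, 7]
  [7, 14],
and U^T v = (1, -5).
Solve U^T U · c = U^T v for the coefficients: c = (7/27, -92/189). The projection is proj_W(v) = U c.
Check: (v - proj_W(v)) · u_1 = 0  (should be 0).
Check: (v - proj_W(v)) · u_2 = 0  (should be 0).
Result: proj_W(v) = (190/189, 43/63, -184/189, 14/27).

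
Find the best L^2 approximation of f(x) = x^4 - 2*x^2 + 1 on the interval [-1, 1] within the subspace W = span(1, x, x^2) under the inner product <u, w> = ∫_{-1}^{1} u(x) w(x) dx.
g(x) = 32/35 - 8*x^2/7

The best approximation g ∈ W is the orthogonal projection of f onto W. Writing g = a_0 + a_1 x + a_2 x^2, the coefficients solve the normal equations G · a = b where
  G_{ij} = <φ_i, φ_j> and b_i = <f, φ_i>, with φ_0 = 1, φ_1 = x, φ_2 = x^2.
G =
  [2, 0, 2/3]
  [0, 2/3, 0]
  [2/3, 0, 2/5],
b = (16/15, 0, 16/105).
Solving gives a_0 = 32/35, a_1 = 0, a_2 = -8/7, so
  g(x) = 32/35 - 8*x^2/7.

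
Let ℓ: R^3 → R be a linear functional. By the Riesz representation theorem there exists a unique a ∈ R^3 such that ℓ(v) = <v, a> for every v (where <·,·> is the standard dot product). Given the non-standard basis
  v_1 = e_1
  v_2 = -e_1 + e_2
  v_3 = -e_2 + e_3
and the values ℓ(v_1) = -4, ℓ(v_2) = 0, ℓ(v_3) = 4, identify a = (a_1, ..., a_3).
a = (-4, -4, 0)

Write a = (a_1, ..., a_3) in the standard basis. For each basis vector v_i, ℓ(v_i) = <v_i, a> is a linear equation in the a_j's. Collect the n equations into a matrix system V a = ℓ, where row i of V is v_i (expressed in the standard basis). Since V is invertible (lower-triangular with 1s on the diagonal, up to permutation), solve by back-substitution:
  V =
[[1, 0, 0],
 [-1, 1, 0],
 [0, -1, 1]]
  V a = (-4, 0, 4)
Solving gives a = (-4, -4, 0).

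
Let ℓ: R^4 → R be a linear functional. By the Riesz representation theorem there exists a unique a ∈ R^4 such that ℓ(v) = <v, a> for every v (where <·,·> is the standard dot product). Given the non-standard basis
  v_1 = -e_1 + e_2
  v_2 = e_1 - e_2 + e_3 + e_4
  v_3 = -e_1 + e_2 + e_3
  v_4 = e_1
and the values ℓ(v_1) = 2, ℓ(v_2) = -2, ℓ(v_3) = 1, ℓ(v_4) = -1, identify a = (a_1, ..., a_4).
a = (-1, 1, -1, 1)

Write a = (a_1, ..., a_4) in the standard basis. For each basis vector v_i, ℓ(v_i) = <v_i, a> is a linear equation in the a_j's. Collect the n equations into a matrix system V a = ℓ, where row i of V is v_i (expressed in the standard basis). Since V is invertible (lower-triangular with 1s on the diagonal, up to permutation), solve by back-substitution:
  V =
[[-1, 1, 0, 0],
 [1, -1, 1, 1],
 [-1, 1, 1, 0],
 [1, 0, 0, 0]]
  V a = (2, -2, 1, -1)
Solving gives a = (-1, 1, -1, 1).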